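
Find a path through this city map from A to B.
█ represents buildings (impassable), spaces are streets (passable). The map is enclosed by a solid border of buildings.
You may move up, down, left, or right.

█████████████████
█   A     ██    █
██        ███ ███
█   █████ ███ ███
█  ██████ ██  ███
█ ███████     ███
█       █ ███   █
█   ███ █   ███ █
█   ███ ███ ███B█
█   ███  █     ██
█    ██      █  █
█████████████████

Finding the shortest path from A to B:
Movement: cardinal only
Path length: 18 steps
Directions: down → right → right → right → right → right → down → down → down → right → right → right → right → down → right → right → down → down

Solution:

█████████████████
█   A     ██    █
██  ↳→→→→↓███ ███
█   █████↓███ ███
█  ██████↓██  ███
█ ███████↳→→→↓███
█       █ ███↳→↓█
█   ███ █   ███↓█
█   ███ ███ ███B█
█   ███  █     ██
█    ██      █  █
█████████████████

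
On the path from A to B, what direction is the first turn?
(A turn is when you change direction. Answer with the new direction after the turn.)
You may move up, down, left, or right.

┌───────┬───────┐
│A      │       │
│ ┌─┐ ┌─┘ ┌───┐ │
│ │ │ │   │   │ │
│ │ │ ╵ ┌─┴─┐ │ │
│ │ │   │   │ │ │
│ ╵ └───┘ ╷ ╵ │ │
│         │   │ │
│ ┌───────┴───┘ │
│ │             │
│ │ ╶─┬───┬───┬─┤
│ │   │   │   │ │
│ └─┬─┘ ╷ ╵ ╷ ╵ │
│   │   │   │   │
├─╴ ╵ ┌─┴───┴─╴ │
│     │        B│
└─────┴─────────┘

Directions: down, down, down, down, down, down, right, down, right, up, right, up, right, down, right, up, right, down, right, down
First turn direction: right

Solution:

┌───────┬───────┐
│A      │       │
│ ┌─┐ ┌─┘ ┌───┐ │
│↓│ │ │   │   │ │
│ │ │ ╵ ┌─┴─┐ │ │
│↓│ │   │   │ │ │
│ ╵ └───┘ ╷ ╵ │ │
│↓        │   │ │
│ ┌───────┴───┘ │
│↓│             │
│ │ ╶─┬───┬───┬─┤
│↓│   │↱ ↓│↱ ↓│ │
│ └─┬─┘ ╷ ╵ ╷ ╵ │
│↳ ↓│↱ ↑│↳ ↑│↳ ↓│
├─╴ ╵ ┌─┴───┴─╴ │
│  ↳ ↑│        B│
└─────┴─────────┘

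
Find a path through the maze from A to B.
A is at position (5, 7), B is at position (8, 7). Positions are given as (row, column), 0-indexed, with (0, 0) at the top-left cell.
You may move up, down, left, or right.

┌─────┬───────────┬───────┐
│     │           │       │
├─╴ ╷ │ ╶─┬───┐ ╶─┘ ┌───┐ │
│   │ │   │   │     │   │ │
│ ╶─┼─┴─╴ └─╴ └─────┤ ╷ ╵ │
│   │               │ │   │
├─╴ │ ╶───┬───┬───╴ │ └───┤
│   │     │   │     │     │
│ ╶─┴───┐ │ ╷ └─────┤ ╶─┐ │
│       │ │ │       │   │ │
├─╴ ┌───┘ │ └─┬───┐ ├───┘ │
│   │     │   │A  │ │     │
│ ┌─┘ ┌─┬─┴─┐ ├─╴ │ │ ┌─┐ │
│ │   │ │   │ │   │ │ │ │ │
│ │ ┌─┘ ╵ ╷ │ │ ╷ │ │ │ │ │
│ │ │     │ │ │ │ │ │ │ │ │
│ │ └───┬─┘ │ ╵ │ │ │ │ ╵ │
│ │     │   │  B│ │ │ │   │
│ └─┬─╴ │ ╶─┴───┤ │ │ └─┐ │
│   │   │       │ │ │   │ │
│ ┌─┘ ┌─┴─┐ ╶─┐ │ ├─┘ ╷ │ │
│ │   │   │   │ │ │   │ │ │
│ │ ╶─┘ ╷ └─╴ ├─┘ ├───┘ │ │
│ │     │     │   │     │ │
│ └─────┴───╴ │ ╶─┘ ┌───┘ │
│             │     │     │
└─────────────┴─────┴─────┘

Finding the shortest path from (5, 7) to (8, 7):
Path length: 5 steps
Directions: right → down → left → down → down

Solution:

┌─────┬───────────┬───────┐
│     │           │       │
├─╴ ╷ │ ╶─┬───┐ ╶─┘ ┌───┐ │
│   │ │   │   │     │   │ │
│ ╶─┼─┴─╴ └─╴ └─────┤ ╷ ╵ │
│   │               │ │   │
├─╴ │ ╶───┬───┬───╴ │ └───┤
│   │     │   │     │     │
│ ╶─┴───┐ │ ╷ └─────┤ ╶─┐ │
│       │ │ │       │   │ │
├─╴ ┌───┘ │ └─┬───┐ ├───┘ │
│   │     │   │A ↓│ │     │
│ ┌─┘ ┌─┬─┴─┐ ├─╴ │ │ ┌─┐ │
│ │   │ │   │ │↓ ↲│ │ │ │ │
│ │ ┌─┘ ╵ ╷ │ │ ╷ │ │ │ │ │
│ │ │     │ │ │↓│ │ │ │ │ │
│ │ └───┬─┘ │ ╵ │ │ │ │ ╵ │
│ │     │   │  B│ │ │ │   │
│ └─┬─╴ │ ╶─┴───┤ │ │ └─┐ │
│   │   │       │ │ │   │ │
│ ┌─┘ ┌─┴─┐ ╶─┐ │ ├─┘ ╷ │ │
│ │   │   │   │ │ │   │ │ │
│ │ ╶─┘ ╷ └─╴ ├─┘ ├───┘ │ │
│ │     │     │   │     │ │
│ └─────┴───╴ │ ╶─┘ ┌───┘ │
│             │     │     │
└─────────────┴─────┴─────┘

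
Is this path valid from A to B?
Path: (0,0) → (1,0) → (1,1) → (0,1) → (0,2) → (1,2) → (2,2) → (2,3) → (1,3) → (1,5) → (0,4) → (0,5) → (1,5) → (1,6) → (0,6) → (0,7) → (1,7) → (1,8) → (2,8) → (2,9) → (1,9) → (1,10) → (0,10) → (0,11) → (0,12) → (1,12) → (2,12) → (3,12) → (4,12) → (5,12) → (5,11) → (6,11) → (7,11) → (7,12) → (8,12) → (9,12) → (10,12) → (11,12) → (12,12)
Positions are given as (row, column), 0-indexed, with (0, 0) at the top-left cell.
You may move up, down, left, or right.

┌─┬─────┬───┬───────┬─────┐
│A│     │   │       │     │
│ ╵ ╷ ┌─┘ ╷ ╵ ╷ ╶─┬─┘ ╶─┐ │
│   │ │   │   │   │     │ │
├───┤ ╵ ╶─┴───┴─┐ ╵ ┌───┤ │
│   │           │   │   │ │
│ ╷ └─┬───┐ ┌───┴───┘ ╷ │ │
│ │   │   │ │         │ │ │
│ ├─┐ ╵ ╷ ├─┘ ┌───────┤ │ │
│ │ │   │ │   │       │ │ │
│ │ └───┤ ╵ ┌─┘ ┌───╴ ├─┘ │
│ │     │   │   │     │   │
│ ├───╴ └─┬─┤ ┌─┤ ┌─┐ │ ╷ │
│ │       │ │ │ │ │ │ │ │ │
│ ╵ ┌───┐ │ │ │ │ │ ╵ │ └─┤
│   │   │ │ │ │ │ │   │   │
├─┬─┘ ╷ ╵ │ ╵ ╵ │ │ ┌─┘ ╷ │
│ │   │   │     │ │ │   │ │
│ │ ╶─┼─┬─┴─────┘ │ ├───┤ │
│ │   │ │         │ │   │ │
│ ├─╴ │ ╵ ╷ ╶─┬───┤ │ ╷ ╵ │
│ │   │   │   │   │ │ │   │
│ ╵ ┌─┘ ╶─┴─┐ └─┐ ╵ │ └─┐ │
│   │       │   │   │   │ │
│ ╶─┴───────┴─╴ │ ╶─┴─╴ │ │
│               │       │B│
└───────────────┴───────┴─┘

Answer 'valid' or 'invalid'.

Checking path validity:
Result: Invalid move at step 9: cannot move from (1, 3) to (1, 5).

invalid

Correct solution:

┌─┬─────┬───┬───────┬─────┐
│A│↱ ↓  │↱ ↓│↱ ↓    │↱ → ↓│
│ ╵ ╷ ┌─┘ ╷ ╵ ╷ ╶─┬─┘ ╶─┐ │
│↳ ↑│↓│↱ ↑│↳ ↑│↳ ↓│↱ ↑  │↓│
├───┤ ╵ ╶─┴───┴─┐ ╵ ┌───┤ │
│   │↳ ↑        │↳ ↑│   │↓│
│ ╷ └─┬───┐ ┌───┴───┘ ╷ │ │
│ │   │   │ │         │ │↓│
│ ├─┐ ╵ ╷ ├─┘ ┌───────┤ │ │
│ │ │   │ │   │       │ │↓│
│ │ └───┤ ╵ ┌─┘ ┌───╴ ├─┘ │
│ │     │   │   │     │↓ ↲│
│ ├───╴ └─┬─┤ ┌─┤ ┌─┐ │ ╷ │
│ │       │ │ │ │ │ │ │↓│ │
│ ╵ ┌───┐ │ │ │ │ │ ╵ │ └─┤
│   │   │ │ │ │ │ │   │↳ ↓│
├─┬─┘ ╷ ╵ │ ╵ ╵ │ │ ┌─┘ ╷ │
│ │   │   │     │ │ │   │↓│
│ │ ╶─┼─┬─┴─────┘ │ ├───┤ │
│ │   │ │         │ │   │↓│
│ ├─╴ │ ╵ ╷ ╶─┬───┤ │ ╷ ╵ │
│ │   │   │   │   │ │ │  ↓│
│ ╵ ┌─┘ ╶─┴─┐ └─┐ ╵ │ └─┐ │
│   │       │   │   │   │↓│
│ ╶─┴───────┴─╴ │ ╶─┴─╴ │ │
│               │       │B│
└───────────────┴───────┴─┘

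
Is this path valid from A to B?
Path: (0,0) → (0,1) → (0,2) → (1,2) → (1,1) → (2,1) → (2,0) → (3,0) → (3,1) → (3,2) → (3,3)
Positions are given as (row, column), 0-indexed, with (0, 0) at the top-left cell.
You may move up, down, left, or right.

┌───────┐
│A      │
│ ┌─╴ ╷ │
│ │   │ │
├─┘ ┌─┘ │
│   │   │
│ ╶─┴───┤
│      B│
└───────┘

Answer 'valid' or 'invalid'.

Checking path validity:
Result: All consecutive moves are passable.

valid

Correct solution:

┌───────┐
│A → ↓  │
│ ┌─╴ ╷ │
│ │↓ ↲│ │
├─┘ ┌─┘ │
│↓ ↲│   │
│ ╶─┴───┤
│↳ → → B│
└───────┘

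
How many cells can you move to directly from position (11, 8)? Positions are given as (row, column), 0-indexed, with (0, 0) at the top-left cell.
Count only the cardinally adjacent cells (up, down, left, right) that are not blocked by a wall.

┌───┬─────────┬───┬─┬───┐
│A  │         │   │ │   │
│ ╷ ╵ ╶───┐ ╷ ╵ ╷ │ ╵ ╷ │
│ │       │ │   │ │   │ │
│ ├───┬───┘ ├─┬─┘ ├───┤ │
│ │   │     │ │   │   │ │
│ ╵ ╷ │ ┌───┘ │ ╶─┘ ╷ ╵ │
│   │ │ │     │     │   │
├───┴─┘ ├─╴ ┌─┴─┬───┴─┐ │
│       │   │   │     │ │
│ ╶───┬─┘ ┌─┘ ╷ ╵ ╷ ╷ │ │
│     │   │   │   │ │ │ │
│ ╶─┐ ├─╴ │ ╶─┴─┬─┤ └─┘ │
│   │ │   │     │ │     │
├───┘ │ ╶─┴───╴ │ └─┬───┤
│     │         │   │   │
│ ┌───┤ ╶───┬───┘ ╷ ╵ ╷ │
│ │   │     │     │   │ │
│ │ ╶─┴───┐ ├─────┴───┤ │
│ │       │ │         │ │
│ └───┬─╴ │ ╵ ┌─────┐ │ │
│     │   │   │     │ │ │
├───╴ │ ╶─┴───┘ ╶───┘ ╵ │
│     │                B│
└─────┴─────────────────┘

Checking passable neighbors of (11, 8):
Neighbors: (11, 7), (11, 9)
Count: 2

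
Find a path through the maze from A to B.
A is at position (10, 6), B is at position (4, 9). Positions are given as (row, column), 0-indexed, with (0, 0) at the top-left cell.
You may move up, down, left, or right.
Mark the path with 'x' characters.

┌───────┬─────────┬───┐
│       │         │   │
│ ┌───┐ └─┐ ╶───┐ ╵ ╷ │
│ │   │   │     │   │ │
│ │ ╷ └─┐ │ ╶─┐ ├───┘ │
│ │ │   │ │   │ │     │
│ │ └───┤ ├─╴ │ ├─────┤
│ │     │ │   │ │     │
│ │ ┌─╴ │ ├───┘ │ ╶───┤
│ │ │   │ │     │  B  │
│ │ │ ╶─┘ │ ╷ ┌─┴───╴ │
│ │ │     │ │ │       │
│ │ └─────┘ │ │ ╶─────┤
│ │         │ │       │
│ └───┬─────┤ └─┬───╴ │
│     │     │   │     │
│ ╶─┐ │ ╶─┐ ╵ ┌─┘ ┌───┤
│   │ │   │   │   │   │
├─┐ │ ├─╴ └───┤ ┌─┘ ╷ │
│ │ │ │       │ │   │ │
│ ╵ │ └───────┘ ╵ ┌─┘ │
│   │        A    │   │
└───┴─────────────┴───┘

Finding the shortest path from (10, 6) to (4, 9):
Path length: 17 steps
Directions: right → up → up → right → up → right → right → up → left → left → left → up → right → right → right → up → left

Solution:

┌───────┬─────────┬───┐
│       │         │   │
│ ┌───┐ └─┐ ╶───┐ ╵ ╷ │
│ │   │   │     │   │ │
│ │ ╷ └─┐ │ ╶─┐ ├───┘ │
│ │ │   │ │   │ │     │
│ │ └───┤ ├─╴ │ ├─────┤
│ │     │ │   │ │     │
│ │ ┌─╴ │ ├───┘ │ ╶───┤
│ │ │   │ │     │  B x│
│ │ │ ╶─┘ │ ╷ ┌─┴───╴ │
│ │ │     │ │ │x x x x│
│ │ └─────┘ │ │ ╶─────┤
│ │         │ │x x x x│
│ └───┬─────┤ └─┬───╴ │
│     │     │   │x x x│
│ ╶─┐ │ ╶─┐ ╵ ┌─┘ ┌───┤
│   │ │   │   │x x│   │
├─┐ │ ├─╴ └───┤ ┌─┘ ╷ │
│ │ │ │       │x│   │ │
│ ╵ │ └───────┘ ╵ ┌─┘ │
│   │        A x  │   │
└───┴─────────────┴───┘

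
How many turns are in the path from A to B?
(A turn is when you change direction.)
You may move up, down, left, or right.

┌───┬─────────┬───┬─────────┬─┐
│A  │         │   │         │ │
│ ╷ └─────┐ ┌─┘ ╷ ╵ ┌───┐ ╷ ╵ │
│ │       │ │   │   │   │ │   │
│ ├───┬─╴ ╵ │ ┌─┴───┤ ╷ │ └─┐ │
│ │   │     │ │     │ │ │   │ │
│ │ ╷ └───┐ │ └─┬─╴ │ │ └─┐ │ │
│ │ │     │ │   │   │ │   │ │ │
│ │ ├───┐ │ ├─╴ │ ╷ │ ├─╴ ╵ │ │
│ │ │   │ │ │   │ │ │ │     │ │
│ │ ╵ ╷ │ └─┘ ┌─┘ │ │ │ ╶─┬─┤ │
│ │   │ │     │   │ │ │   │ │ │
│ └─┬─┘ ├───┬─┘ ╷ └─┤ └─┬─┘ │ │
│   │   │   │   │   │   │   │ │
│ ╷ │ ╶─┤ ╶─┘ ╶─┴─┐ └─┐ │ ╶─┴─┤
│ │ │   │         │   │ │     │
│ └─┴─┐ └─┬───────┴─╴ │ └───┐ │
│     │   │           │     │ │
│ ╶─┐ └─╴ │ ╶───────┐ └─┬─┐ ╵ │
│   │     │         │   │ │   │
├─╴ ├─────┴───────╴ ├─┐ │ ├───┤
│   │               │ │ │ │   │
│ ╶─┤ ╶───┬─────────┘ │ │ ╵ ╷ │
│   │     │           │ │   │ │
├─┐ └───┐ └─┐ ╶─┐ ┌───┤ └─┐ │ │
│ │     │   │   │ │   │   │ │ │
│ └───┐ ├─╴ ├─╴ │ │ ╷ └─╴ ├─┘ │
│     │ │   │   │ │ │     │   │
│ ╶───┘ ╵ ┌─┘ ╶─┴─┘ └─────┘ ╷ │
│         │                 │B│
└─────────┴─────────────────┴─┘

Directions: down, down, down, down, down, down, down, down, down, right, down, left, down, right, down, right, right, down, down, right, up, right, up, left, up, left, left, up, right, right, right, right, right, right, right, up, left, left, left, left, up, right, right, right, right, right, down, right, down, down, down, right, down, left, left, up, left, down, down, right, right, right, right, up, right, down
Number of turns: 34

Solution:

┌───┬─────────┬───┬─────────┬─┐
│A  │         │   │         │ │
│ ╷ └─────┐ ┌─┘ ╷ ╵ ┌───┐ ╷ ╵ │
│↓│       │ │   │   │   │ │   │
│ ├───┬─╴ ╵ │ ┌─┴───┤ ╷ │ └─┐ │
│↓│   │     │ │     │ │ │   │ │
│ │ ╷ └───┐ │ └─┬─╴ │ │ └─┐ │ │
│↓│ │     │ │   │   │ │   │ │ │
│ │ ├───┐ │ ├─╴ │ ╷ │ ├─╴ ╵ │ │
│↓│ │   │ │ │   │ │ │ │     │ │
│ │ ╵ ╷ │ └─┘ ┌─┘ │ │ │ ╶─┬─┤ │
│↓│   │ │     │   │ │ │   │ │ │
│ └─┬─┘ ├───┬─┘ ╷ └─┤ └─┬─┘ │ │
│↓  │   │   │   │   │   │   │ │
│ ╷ │ ╶─┤ ╶─┘ ╶─┴─┐ └─┐ │ ╶─┴─┤
│↓│ │   │         │   │ │     │
│ └─┴─┐ └─┬───────┴─╴ │ └───┐ │
│↓    │   │↱ → → → → ↓│     │ │
│ ╶─┐ └─╴ │ ╶───────┐ └─┬─┐ ╵ │
│↳ ↓│     │↑ ← ← ← ↰│↳ ↓│ │   │
├─╴ ├─────┴───────╴ ├─┐ │ ├───┤
│↓ ↲│↱ → → → → → → ↑│ │↓│ │   │
│ ╶─┤ ╶───┬─────────┘ │ │ ╵ ╷ │
│↳ ↓│↑ ← ↰│           │↓│   │ │
├─┐ └───┐ └─┐ ╶─┐ ┌───┤ └─┐ │ │
│ │↳ → ↓│↑ ↰│   │ │↓ ↰│↳ ↓│ │ │
│ └───┐ ├─╴ ├─╴ │ │ ╷ └─╴ ├─┘ │
│     │↓│↱ ↑│   │ │↓│↑ ← ↲│↱ ↓│
│ ╶───┘ ╵ ┌─┘ ╶─┴─┘ └─────┘ ╷ │
│      ↳ ↑│        ↳ → → → ↑│B│
└─────────┴─────────────────┴─┘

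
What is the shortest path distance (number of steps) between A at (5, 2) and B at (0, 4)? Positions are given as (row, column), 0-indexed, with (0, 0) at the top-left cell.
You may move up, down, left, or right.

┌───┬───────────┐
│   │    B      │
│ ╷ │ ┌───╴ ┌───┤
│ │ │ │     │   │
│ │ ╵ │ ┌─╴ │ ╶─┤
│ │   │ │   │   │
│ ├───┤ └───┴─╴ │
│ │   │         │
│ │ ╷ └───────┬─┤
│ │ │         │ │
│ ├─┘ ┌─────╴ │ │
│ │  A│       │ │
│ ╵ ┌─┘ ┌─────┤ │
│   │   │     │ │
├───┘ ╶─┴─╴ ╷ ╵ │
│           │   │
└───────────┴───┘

Finding path from (5, 2) to (0, 4):
Path: (5,2) → (5,1) → (6,1) → (6,0) → (5,0) → (4,0) → (3,0) → (2,0) → (1,0) → (0,0) → (0,1) → (1,1) → (2,1) → (2,2) → (1,2) → (0,2) → (0,3) → (0,4)
Distance: 17 steps

Solution:

┌───┬───────────┐
│↱ ↓│↱ → B      │
│ ╷ │ ┌───╴ ┌───┤
│↑│↓│↑│     │   │
│ │ ╵ │ ┌─╴ │ ╶─┤
│↑│↳ ↑│ │   │   │
│ ├───┤ └───┴─╴ │
│↑│   │         │
│ │ ╷ └───────┬─┤
│↑│ │         │ │
│ ├─┘ ┌─────╴ │ │
│↑│↓ A│       │ │
│ ╵ ┌─┘ ┌─────┤ │
│↑ ↲│   │     │ │
├───┘ ╶─┴─╴ ╷ ╵ │
│           │   │
└───────────┴───┘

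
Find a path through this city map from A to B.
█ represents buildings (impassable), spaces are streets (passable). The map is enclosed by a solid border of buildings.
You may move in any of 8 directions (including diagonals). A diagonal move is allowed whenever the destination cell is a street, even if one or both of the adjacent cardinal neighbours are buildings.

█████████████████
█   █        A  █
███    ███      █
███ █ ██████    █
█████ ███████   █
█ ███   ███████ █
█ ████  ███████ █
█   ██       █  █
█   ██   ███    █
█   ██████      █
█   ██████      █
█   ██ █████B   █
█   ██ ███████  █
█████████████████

Finding the shortest path from A to B:
Movement: 8-directional
Path length: 10 steps
Directions: down → down → down-right → down-right → down → down → down → down-left → down-left → down-left

Solution:

█████████████████
█   █        A  █
███    ███   ↓  █
███ █ ██████ ↘  █
█████ ███████ ↘ █
█ ███   ███████↓█
█ ████  ███████↓█
█   ██       █ ↓█
█   ██   ███   ↙█
█   ██████    ↙ █
█   ██████   ↙  █
█   ██ █████B   █
█   ██ ███████  █
█████████████████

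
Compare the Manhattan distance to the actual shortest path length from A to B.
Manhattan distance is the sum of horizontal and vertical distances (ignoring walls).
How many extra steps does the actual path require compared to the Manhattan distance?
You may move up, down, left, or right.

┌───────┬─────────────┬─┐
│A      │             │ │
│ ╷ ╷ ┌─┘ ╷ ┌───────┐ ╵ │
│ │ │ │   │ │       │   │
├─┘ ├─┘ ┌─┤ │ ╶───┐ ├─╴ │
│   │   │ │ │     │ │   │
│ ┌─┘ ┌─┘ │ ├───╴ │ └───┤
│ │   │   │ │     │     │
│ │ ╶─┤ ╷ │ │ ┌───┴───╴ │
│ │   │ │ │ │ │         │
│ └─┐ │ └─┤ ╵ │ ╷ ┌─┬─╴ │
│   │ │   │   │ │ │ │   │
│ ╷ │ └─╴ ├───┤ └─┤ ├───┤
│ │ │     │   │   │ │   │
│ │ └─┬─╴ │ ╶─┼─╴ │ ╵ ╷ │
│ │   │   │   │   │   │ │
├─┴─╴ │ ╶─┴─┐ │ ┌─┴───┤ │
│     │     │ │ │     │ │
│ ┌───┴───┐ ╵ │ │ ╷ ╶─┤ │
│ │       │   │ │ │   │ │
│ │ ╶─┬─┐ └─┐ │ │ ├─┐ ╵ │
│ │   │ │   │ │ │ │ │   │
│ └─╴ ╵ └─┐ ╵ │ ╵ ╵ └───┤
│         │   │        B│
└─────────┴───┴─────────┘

Manhattan distance: |11 - 0| + |11 - 0| = 22
Actual path length: 90
Extra steps: 90 - 22 = 68

Solution:

┌───────┬─────────────┬─┐
│A ↓    │↱ ↓          │ │
│ ╷ ╷ ┌─┘ ╷ ┌───────┐ ╵ │
│ │↓│ │↱ ↑│↓│↱ → → ↓│   │
├─┘ ├─┘ ┌─┤ │ ╶───┐ ├─╴ │
│↓ ↲│↱ ↑│ │↓│↑ ← ↰│↓│   │
│ ┌─┘ ┌─┘ │ ├───╴ │ └───┤
│↓│↱ ↑│   │↓│↱ → ↑│↳ → ↓│
│ │ ╶─┤ ╷ │ │ ┌───┴───╴ │
│↓│↑ ↰│ │ │↓│↑│↓ ← ← ← ↲│
│ └─┐ │ └─┤ ╵ │ ╷ ┌─┬─╴ │
│↳ ↓│↑│   │↳ ↑│↓│ │ │   │
│ ╷ │ └─╴ ├───┤ └─┤ ├───┤
│ │↓│↑ ← ↰│   │↳ ↓│ │   │
│ │ └─┬─╴ │ ╶─┼─╴ │ ╵ ╷ │
│ │↳ ↓│↱ ↑│   │↓ ↲│   │ │
├─┴─╴ │ ╶─┴─┐ │ ┌─┴───┤ │
│↓ ← ↲│↑ ← ↰│ │↓│     │ │
│ ┌───┴───┐ ╵ │ │ ╷ ╶─┤ │
│↓│↱ → → ↓│↑ ↰│↓│ │   │ │
│ │ ╶─┬─┐ └─┐ │ │ ├─┐ ╵ │
│↓│↑ ↰│ │↳ ↓│↑│↓│ │ │   │
│ └─╴ ╵ └─┐ ╵ │ ╵ ╵ └───┤
│↳ → ↑    │↳ ↑│↳ → → → B│
└─────────┴───┴─────────┘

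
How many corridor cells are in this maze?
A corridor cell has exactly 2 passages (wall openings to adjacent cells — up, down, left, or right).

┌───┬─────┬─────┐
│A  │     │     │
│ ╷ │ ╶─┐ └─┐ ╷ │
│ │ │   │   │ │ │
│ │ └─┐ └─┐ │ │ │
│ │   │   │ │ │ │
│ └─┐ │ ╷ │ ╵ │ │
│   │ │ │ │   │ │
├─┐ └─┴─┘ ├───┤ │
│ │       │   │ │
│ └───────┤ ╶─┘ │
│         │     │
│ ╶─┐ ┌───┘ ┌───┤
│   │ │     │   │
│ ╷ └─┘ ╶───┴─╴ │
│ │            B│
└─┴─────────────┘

Counting cells with exactly 2 passages:
Total corridor cells: 48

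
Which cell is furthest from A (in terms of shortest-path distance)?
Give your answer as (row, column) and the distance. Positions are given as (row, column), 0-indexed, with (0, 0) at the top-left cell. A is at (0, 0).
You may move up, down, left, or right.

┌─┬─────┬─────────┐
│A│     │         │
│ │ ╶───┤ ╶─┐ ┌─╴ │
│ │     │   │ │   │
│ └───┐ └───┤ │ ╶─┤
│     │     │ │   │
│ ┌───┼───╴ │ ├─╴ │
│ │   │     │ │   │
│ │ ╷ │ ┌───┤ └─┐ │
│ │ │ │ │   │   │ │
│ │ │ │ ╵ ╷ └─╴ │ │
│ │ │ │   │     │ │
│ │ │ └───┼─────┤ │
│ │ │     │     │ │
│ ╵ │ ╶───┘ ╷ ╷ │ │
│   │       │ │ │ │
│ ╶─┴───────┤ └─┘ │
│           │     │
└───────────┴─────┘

Computing BFS distances from A to all cells:
Furthest cell: (0, 3)
Distance: 63 steps

Path from A to the furthest cell:

┌─┬─────┬─────────┐
│A│↱ → B│    ↓ ← ↰│
│ │ ╶───┤ ╶─┐ ┌─╴ │
│↓│↑ ← ↰│   │↓│↱ ↑│
│ └───┐ └───┤ │ ╶─┤
│↓    │↑ ← ↰│↓│↑ ↰│
│ ┌───┼───╴ │ ├─╴ │
│↓│↱ ↓│↱ → ↑│↓│  ↑│
│ │ ╷ │ ┌───┤ └─┐ │
│↓│↑│↓│↑│↓ ↰│↳ ↓│↑│
│ │ │ │ ╵ ╷ └─╴ │ │
│↓│↑│↓│↑ ↲│↑ ← ↲│↑│
│ │ │ └───┼─────┤ │
│↓│↑│↓    │↱ ↓  │↑│
│ ╵ │ ╶───┘ ╷ ╷ │ │
│↳ ↑│↳ → → ↑│↓│ │↑│
│ ╶─┴───────┤ └─┘ │
│           │↳ → ↑│
└───────────┴─────┘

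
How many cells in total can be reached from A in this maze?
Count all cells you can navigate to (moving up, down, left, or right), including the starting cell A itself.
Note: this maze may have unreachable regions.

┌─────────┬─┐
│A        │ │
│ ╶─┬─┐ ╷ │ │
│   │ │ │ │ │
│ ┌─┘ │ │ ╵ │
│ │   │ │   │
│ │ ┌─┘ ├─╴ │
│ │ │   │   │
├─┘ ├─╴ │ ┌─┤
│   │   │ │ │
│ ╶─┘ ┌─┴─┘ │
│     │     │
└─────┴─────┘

Using BFS/flood-fill to find all reachable cells from A:
Maze size: 6 × 6 = 36 total cells
4 cell(s) are walled off and cannot be reached from A.
Reachable cells: 32

Reachable region (· marks reachable cells):

┌─────────┬─┐
│A · · · ·│·│
│ ╶─┬─┐ ╷ │ │
│· ·│·│·│·│·│
│ ┌─┘ │ │ ╵ │
│·│· ·│·│· ·│
│ │ ┌─┘ ├─╴ │
│·│·│· ·│· ·│
├─┘ ├─╴ │ ┌─┤
│· ·│· ·│·│ │
│ ╶─┘ ┌─┴─┘ │
│· · ·│     │
└─────┴─────┘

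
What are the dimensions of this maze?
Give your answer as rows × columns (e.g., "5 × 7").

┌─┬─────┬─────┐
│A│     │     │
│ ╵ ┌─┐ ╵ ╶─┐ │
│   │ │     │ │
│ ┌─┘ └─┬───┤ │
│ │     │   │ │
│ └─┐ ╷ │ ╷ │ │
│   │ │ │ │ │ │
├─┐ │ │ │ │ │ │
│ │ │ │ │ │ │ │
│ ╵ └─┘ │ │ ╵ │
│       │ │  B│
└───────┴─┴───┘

Counting the maze dimensions:
Rows (vertical): 6
Columns (horizontal): 7
Dimensions: 6 × 7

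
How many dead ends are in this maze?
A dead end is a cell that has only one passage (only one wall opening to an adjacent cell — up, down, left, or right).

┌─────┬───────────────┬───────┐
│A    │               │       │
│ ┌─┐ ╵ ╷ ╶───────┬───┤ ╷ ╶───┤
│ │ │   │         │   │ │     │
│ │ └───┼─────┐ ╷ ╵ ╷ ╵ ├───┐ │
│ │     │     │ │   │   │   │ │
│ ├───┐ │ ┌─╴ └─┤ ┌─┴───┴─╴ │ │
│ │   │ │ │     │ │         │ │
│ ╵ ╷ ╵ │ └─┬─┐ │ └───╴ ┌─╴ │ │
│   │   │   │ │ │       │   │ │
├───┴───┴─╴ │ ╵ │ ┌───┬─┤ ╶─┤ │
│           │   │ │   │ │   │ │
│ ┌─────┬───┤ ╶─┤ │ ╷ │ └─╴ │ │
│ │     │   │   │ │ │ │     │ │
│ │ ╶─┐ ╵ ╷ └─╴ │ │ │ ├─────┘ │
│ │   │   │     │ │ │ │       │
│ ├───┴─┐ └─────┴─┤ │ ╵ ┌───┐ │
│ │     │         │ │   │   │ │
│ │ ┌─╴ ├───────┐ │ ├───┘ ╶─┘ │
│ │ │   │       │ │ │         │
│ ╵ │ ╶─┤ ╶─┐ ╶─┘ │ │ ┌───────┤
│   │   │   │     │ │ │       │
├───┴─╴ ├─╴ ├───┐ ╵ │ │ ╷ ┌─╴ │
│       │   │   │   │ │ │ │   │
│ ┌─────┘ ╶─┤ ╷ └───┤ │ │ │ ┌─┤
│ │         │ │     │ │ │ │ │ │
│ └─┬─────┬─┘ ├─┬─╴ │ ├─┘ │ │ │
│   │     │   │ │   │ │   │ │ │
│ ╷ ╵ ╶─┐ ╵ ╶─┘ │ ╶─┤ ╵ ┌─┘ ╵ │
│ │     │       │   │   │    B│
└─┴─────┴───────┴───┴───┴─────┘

Checking each cell for number of passages:

Dead ends found at positions:
  (0, 10)
  (0, 14)
  (1, 1)
  (2, 7)
  (2, 12)
  (3, 5)
  (3, 9)
  (4, 6)
  (5, 11)
  (7, 2)
  (7, 8)
  (8, 13)
  (9, 7)
  (12, 1)
  (12, 5)
  (12, 11)
  (12, 14)
  (13, 7)
  (14, 0)
  (14, 3)
  (14, 9)
  (14, 12)
Total dead ends: 22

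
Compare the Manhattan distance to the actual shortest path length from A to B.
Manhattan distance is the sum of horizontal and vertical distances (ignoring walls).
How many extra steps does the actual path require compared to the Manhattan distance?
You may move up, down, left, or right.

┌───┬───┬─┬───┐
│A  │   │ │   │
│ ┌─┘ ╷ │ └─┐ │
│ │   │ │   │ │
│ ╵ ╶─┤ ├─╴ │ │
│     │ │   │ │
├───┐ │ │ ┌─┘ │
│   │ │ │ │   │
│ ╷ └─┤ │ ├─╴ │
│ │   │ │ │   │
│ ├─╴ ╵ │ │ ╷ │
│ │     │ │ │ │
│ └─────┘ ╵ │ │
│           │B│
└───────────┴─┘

Manhattan distance: |6 - 0| + |6 - 0| = 12
Actual path length: 30
Extra steps: 30 - 12 = 18

Solution:

┌───┬───┬─┬───┐
│A  │↱ ↓│ │   │
│ ┌─┘ ╷ │ └─┐ │
│↓│↱ ↑│↓│   │ │
│ ╵ ╶─┤ ├─╴ │ │
│↳ ↑  │↓│   │ │
├───┐ │ │ ┌─┘ │
│↓ ↰│ │↓│ │   │
│ ╷ └─┤ │ ├─╴ │
│↓│↑ ↰│↓│ │↱ ↓│
│ ├─╴ ╵ │ │ ╷ │
│↓│  ↑ ↲│ │↑│↓│
│ └─────┘ ╵ │ │
│↳ → → → → ↑│B│
└───────────┴─┘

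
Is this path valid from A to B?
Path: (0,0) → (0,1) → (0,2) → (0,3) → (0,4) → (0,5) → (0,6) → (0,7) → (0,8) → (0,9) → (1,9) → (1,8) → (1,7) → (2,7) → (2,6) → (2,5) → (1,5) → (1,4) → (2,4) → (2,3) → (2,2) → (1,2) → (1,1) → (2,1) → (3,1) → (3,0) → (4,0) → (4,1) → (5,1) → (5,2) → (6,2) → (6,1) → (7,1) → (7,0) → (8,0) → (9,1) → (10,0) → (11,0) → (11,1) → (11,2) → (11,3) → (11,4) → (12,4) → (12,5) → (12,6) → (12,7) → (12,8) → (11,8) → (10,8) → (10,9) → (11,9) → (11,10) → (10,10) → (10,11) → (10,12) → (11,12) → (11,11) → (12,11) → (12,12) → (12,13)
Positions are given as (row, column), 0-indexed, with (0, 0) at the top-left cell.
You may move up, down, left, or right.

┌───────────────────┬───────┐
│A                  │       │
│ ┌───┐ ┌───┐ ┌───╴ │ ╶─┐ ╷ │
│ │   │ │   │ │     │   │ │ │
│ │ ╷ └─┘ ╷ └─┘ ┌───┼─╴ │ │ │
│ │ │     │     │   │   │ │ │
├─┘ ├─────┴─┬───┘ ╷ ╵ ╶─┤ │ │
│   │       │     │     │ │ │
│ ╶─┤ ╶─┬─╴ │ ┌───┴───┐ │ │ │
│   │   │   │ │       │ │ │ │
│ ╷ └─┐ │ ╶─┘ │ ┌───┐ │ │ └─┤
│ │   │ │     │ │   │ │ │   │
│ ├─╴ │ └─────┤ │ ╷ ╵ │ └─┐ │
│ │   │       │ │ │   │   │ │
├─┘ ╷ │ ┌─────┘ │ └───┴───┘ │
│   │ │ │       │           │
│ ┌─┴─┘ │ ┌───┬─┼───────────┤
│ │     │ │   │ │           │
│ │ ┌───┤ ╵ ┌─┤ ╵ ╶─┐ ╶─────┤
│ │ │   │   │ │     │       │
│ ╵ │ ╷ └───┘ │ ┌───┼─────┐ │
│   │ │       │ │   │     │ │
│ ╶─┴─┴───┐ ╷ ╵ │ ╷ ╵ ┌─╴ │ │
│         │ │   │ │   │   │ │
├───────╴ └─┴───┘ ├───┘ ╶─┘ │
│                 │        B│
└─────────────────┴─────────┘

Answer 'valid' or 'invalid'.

Checking path validity:
Result: Invalid move at step 35: cannot move from (8, 0) to (9, 1).

invalid

Correct solution:

┌───────────────────┬───────┐
│A → → → → → → → → ↓│       │
│ ┌───┐ ┌───┐ ┌───╴ │ ╶─┐ ╷ │
│ │↓ ↰│ │↓ ↰│ │↓ ← ↲│   │ │ │
│ │ ╷ └─┘ ╷ └─┘ ┌───┼─╴ │ │ │
│ │↓│↑ ← ↲│↑ ← ↲│   │   │ │ │
├─┘ ├─────┴─┬───┘ ╷ ╵ ╶─┤ │ │
│↓ ↲│       │     │     │ │ │
│ ╶─┤ ╶─┬─╴ │ ┌───┴───┐ │ │ │
│↳ ↓│   │   │ │       │ │ │ │
│ ╷ └─┐ │ ╶─┘ │ ┌───┐ │ │ └─┤
│ │↳ ↓│ │     │ │   │ │ │   │
│ ├─╴ │ └─────┤ │ ╷ ╵ │ └─┐ │
│ │↓ ↲│       │ │ │   │   │ │
├─┘ ╷ │ ┌─────┘ │ └───┴───┘ │
│↓ ↲│ │ │       │           │
│ ┌─┴─┘ │ ┌───┬─┼───────────┤
│↓│     │ │   │ │           │
│ │ ┌───┤ ╵ ┌─┤ ╵ ╶─┐ ╶─────┤
│↓│ │   │   │ │     │       │
│ ╵ │ ╷ └───┘ │ ┌───┼─────┐ │
│↓  │ │       │ │↱ ↓│↱ → ↓│ │
│ ╶─┴─┴───┐ ╷ ╵ │ ╷ ╵ ┌─╴ │ │
│↳ → → → ↓│ │   │↑│↳ ↑│↓ ↲│ │
├───────╴ └─┴───┘ ├───┘ ╶─┘ │
│        ↳ → → → ↑│    ↳ → B│
└─────────────────┴─────────┘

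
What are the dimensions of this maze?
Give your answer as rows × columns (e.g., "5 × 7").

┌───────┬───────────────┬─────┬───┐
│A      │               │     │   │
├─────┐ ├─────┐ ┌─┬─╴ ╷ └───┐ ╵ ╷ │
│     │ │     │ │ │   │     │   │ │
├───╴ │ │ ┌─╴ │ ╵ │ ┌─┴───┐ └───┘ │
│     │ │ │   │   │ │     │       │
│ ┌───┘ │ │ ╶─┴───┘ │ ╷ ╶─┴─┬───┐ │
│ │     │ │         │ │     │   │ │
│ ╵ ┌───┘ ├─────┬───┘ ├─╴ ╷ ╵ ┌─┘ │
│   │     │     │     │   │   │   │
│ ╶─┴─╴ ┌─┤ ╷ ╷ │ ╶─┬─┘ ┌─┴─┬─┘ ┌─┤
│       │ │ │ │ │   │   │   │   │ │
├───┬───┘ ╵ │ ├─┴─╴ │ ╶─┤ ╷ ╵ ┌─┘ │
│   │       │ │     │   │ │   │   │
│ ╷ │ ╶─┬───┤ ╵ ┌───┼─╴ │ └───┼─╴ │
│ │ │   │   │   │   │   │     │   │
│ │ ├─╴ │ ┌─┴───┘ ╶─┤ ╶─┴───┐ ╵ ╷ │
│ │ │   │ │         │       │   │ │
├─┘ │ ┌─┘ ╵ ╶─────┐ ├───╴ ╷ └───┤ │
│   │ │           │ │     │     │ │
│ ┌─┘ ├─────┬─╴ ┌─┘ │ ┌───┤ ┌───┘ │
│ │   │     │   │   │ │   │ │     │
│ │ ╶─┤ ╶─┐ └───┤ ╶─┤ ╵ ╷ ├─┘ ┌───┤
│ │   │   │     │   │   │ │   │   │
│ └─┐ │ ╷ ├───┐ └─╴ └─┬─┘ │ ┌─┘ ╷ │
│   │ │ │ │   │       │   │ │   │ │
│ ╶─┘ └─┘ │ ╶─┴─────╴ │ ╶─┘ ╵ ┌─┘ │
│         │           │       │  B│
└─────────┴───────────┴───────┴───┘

Counting the maze dimensions:
Rows (vertical): 14
Columns (horizontal): 17
Dimensions: 14 × 17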